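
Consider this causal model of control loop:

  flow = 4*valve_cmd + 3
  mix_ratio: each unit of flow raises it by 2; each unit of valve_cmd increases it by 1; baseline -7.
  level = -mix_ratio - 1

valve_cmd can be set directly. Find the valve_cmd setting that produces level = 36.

Substituting into the mix_ratio equation gives mix_ratio = 9*valve_cmd - 1.
This gives level = -9*valve_cmd.
Solve -9*valve_cmd = 36: valve_cmd = 36 / -9 = -4.

valve_cmd = -4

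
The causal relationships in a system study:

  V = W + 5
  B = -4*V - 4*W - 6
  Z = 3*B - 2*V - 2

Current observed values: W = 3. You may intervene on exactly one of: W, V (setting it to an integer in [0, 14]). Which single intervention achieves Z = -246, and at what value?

set W = 6

Intervening on W: with other inputs at their observed values, Z = -26*W - 90. Solving for -246 gives W = 6, within [0, 14].
Intervening on V: Z = -14*V - 56. Reaching -246 requires V = 95/7, not an integer.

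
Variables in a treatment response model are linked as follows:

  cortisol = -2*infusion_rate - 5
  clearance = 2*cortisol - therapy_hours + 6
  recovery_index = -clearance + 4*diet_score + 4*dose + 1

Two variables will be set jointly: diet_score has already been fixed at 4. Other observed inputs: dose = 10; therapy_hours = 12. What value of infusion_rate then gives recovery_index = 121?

With diet_score held at 4:
Substituting into the clearance equation gives clearance = -4*infusion_rate - 16.
So recovery_index = 4*infusion_rate + 73.
Solve 4*infusion_rate + 73 = 121: infusion_rate = (121 - 73) / 4 = 12.

infusion_rate = 12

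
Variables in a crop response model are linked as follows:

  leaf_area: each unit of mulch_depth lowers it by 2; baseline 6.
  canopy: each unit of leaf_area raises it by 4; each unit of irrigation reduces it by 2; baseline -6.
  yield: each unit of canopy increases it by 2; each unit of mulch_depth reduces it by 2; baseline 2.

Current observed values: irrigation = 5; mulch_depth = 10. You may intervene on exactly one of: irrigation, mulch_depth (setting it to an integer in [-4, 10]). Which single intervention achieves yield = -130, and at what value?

set irrigation = -3

Intervening on irrigation: with other inputs at their observed values, yield = -4*irrigation - 142. Solving for -130 gives irrigation = -3, within [-4, 10].
Intervening on mulch_depth: yield = -18*mulch_depth + 18. Reaching -130 requires mulch_depth = 74/9, not an integer.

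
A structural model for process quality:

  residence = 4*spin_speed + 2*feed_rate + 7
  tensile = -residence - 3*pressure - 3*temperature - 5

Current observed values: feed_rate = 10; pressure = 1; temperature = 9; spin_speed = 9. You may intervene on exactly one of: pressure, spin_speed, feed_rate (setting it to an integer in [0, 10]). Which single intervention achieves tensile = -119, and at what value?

Intervening on pressure: with other inputs at their observed values, tensile = -3*pressure - 95. Solving for -119 gives pressure = 8, within [0, 10].
Intervening on spin_speed: tensile = -4*spin_speed - 62. Reaching -119 requires spin_speed = 57/4, not an integer.
Intervening on feed_rate: tensile = -2*feed_rate - 78. Reaching -119 requires feed_rate = 41/2, not an integer.

set pressure = 8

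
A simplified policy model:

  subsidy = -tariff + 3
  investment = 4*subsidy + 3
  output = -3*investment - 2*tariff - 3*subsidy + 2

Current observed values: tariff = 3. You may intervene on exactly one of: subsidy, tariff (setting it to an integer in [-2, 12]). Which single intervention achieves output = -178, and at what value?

set subsidy = 11

Intervening on subsidy: with other inputs at their observed values, output = -15*subsidy - 13. Solving for -178 gives subsidy = 11, within [-2, 12].
Intervening on tariff: output = 13*tariff - 52. Reaching -178 requires tariff = -126/13, not an integer.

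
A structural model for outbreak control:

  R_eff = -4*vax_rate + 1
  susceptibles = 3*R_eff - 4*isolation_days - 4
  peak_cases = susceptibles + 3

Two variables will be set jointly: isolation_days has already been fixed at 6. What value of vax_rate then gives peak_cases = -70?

With isolation_days held at 6:
Substituting into the susceptibles equation gives susceptibles = -12*vax_rate - 25.
Substituting into the peak_cases equation gives peak_cases = -12*vax_rate - 22.
Solve -12*vax_rate - 22 = -70: vax_rate = (-70 + 22) / -12 = 4.

vax_rate = 4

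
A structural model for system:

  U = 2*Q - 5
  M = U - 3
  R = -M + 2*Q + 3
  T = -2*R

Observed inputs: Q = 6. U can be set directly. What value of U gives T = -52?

Intervening on U fixes its value directly, overriding its dependence on Q.
Substituting into the R equation gives R = -U + 18.
So T = 2*U - 36.
Solve 2*U - 36 = -52: U = (-52 + 36) / 2 = -8.

U = -8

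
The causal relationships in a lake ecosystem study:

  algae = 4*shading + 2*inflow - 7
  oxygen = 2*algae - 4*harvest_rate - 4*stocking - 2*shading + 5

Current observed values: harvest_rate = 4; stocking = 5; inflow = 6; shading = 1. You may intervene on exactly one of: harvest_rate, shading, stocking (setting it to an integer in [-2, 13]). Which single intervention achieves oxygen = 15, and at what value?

Intervening on harvest_rate: oxygen = -4*harvest_rate + 1. Reaching 15 requires harvest_rate = -7/2, not an integer.
Intervening on shading: with other inputs at their observed values, oxygen = 6*shading - 21. Solving for 15 gives shading = 6, within [-2, 13].
Intervening on stocking: oxygen = -4*stocking + 5. Reaching 15 requires stocking = -5/2, not an integer.

set shading = 6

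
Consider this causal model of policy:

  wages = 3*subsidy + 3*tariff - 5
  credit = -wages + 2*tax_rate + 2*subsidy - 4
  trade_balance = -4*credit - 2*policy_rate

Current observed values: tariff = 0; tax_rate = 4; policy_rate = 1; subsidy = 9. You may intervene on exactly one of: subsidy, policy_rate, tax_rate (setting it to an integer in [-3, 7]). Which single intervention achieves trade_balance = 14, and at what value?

Intervening on subsidy: trade_balance = 4*subsidy - 38. Reaching 14 requires subsidy = 13, outside [-3, 7].
Intervening on policy_rate: trade_balance = -2*policy_rate. Reaching 14 requires policy_rate = -7, outside [-3, 7].
Intervening on tax_rate: with other inputs at their observed values, trade_balance = -8*tax_rate + 30. Solving for 14 gives tax_rate = 2, within [-3, 7].

set tax_rate = 2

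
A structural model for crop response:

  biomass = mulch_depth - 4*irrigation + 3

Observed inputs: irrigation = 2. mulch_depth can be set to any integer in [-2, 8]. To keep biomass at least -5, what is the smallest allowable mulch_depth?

mulch_depth = 0

Substituting into the biomass equation gives biomass = mulch_depth - 5.
Require mulch_depth - 5 ≥ -5, so mulch_depth ≥ 0.
The smallest integer in [-2, 8] satisfying this is 0.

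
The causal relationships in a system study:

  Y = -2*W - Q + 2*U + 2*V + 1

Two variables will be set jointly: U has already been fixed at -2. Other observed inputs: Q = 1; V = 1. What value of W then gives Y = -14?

W = 6

With U held at -2:
Substituting into the Y equation gives Y = -2*W - 2.
Solve -2*W - 2 = -14: W = (-14 + 2) / -2 = 6.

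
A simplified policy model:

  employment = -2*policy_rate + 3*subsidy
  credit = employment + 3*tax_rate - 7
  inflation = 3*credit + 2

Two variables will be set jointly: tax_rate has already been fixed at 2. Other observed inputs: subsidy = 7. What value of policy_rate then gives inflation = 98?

With tax_rate held at 2:
Substituting into the employment equation gives employment = -2*policy_rate + 21.
Substituting into the credit equation gives credit = -2*policy_rate + 20.
Substituting into the inflation equation gives inflation = -6*policy_rate + 62.
Solve -6*policy_rate + 62 = 98: policy_rate = (98 - 62) / -6 = -6.

policy_rate = -6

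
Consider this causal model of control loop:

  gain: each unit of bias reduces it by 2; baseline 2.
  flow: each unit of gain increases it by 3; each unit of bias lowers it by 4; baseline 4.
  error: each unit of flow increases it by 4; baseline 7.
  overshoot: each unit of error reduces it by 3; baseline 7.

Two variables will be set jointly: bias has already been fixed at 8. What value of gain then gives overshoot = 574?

With bias held at 8:
Intervening on gain fixes its value directly, overriding its dependence on bias.
Substituting into the flow equation gives flow = 3*gain - 28.
So error = 12*gain - 105.
Substituting into the overshoot equation gives overshoot = -36*gain + 322.
Solve -36*gain + 322 = 574: gain = (574 - 322) / -36 = -7.

gain = -7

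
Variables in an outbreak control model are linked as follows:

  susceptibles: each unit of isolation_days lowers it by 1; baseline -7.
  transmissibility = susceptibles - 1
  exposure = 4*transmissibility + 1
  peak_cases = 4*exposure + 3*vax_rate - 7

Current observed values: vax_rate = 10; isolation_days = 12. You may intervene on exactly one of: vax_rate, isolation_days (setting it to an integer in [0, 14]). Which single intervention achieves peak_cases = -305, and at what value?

set vax_rate = 6

Intervening on vax_rate: with other inputs at their observed values, peak_cases = 3*vax_rate - 323. Solving for -305 gives vax_rate = 6, within [0, 14].
Intervening on isolation_days: peak_cases = -16*isolation_days - 101. Reaching -305 requires isolation_days = 51/4, not an integer.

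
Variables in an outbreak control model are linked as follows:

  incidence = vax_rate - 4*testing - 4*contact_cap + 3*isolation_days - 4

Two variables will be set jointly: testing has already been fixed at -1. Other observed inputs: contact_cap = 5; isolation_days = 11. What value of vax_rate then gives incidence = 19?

With testing held at -1:
Substituting into the incidence equation gives incidence = vax_rate + 13.
Solve vax_rate + 13 = 19: vax_rate = (19 - 13) / 1 = 6.

vax_rate = 6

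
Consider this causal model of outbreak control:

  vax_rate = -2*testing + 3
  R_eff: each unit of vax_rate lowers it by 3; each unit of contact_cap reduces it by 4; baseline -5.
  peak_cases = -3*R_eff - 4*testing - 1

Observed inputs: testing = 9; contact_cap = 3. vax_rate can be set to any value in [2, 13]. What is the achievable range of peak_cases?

Intervening on vax_rate fixes its value directly, overriding its dependence on testing.
Substituting into the R_eff equation gives R_eff = -3*vax_rate - 17.
This gives peak_cases = 9*vax_rate + 14.
Linear in vax_rate, so extremes are at the endpoints: vax_rate = 2 gives peak_cases = 32; vax_rate = 13 gives peak_cases = 131.

32 to 131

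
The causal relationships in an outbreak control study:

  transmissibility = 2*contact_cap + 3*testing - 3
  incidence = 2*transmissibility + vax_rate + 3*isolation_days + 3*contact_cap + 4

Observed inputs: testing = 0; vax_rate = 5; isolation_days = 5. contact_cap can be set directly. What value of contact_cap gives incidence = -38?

contact_cap = -8

Substituting into the transmissibility equation gives transmissibility = 2*contact_cap - 3.
This gives incidence = 7*contact_cap + 18.
Solve 7*contact_cap + 18 = -38: contact_cap = (-38 - 18) / 7 = -8.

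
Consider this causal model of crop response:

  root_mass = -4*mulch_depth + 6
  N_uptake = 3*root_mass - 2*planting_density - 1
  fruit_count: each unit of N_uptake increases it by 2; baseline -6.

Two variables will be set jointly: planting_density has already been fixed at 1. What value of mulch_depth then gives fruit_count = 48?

mulch_depth = -1

With planting_density held at 1:
Substituting into the N_uptake equation gives N_uptake = -12*mulch_depth + 15.
Substituting into the fruit_count equation gives fruit_count = -24*mulch_depth + 24.
Solve -24*mulch_depth + 24 = 48: mulch_depth = (48 - 24) / -24 = -1.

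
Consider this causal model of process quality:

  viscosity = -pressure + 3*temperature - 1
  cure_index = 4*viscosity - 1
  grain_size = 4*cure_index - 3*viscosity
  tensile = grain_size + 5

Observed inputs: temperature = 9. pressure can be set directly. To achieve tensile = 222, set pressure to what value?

Substituting into the viscosity equation gives viscosity = -pressure + 26.
cure_index becomes -4*pressure + 103.
This gives grain_size = -13*pressure + 334.
So tensile = -13*pressure + 339.
Solve -13*pressure + 339 = 222: pressure = (222 - 339) / -13 = 9.

pressure = 9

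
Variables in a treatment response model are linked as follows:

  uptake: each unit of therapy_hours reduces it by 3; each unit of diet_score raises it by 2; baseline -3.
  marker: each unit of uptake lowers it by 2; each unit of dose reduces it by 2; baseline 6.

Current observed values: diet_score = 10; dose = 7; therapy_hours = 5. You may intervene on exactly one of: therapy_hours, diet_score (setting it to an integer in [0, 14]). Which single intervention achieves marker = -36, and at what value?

Intervening on therapy_hours: with other inputs at their observed values, marker = 6*therapy_hours - 42. Solving for -36 gives therapy_hours = 1, within [0, 14].
Intervening on diet_score: marker = -4*diet_score + 28. Reaching -36 requires diet_score = 16, outside [0, 14].

set therapy_hours = 1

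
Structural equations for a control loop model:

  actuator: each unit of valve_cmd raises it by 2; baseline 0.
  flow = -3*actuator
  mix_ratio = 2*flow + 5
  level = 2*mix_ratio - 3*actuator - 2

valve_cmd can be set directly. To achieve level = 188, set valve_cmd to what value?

Substituting into the flow equation gives flow = -6*valve_cmd.
Substituting into the mix_ratio equation gives mix_ratio = -12*valve_cmd + 5.
Substituting into the level equation gives level = -30*valve_cmd + 8.
Solve -30*valve_cmd + 8 = 188: valve_cmd = (188 - 8) / -30 = -6.

valve_cmd = -6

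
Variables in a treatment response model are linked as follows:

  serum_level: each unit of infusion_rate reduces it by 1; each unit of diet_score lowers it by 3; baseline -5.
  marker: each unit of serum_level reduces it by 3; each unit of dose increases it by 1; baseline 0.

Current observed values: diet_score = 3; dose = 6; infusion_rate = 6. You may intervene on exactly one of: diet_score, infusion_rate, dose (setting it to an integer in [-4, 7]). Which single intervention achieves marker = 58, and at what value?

set dose = -2

Intervening on diet_score: marker = 9*diet_score + 39. Reaching 58 requires diet_score = 19/9, not an integer.
Intervening on infusion_rate: marker = 3*infusion_rate + 48. Reaching 58 requires infusion_rate = 10/3, not an integer.
Intervening on dose: with other inputs at their observed values, marker = dose + 60. Solving for 58 gives dose = -2, within [-4, 7].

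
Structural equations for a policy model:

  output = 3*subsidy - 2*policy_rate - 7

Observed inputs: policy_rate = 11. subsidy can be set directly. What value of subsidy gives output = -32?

Substituting into the output equation gives output = 3*subsidy - 29.
Solve 3*subsidy - 29 = -32: subsidy = (-32 + 29) / 3 = -1.

subsidy = -1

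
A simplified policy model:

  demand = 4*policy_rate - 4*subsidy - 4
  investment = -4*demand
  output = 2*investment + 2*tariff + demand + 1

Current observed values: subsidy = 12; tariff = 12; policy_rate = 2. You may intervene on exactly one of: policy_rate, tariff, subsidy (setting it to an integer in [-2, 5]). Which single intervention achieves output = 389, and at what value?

Intervening on policy_rate: with other inputs at their observed values, output = -28*policy_rate + 389. Solving for 389 gives policy_rate = 0, within [-2, 5].
Intervening on tariff: output = 2*tariff + 309. Reaching 389 requires tariff = 40, outside [-2, 5].
Intervening on subsidy: output = 28*subsidy - 3. Reaching 389 requires subsidy = 14, outside [-2, 5].

set policy_rate = 0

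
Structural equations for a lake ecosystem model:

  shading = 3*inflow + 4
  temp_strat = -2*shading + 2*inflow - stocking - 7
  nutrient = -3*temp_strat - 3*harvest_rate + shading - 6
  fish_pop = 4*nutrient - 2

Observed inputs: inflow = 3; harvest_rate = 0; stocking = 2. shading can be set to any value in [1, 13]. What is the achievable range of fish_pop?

Intervening on shading fixes its value directly, overriding its dependence on inflow.
Substituting into the temp_strat equation gives temp_strat = -2*shading - 3.
Substituting into the nutrient equation gives nutrient = 7*shading + 3.
This gives fish_pop = 28*shading + 10.
Linear in shading, so extremes are at the endpoints: shading = 1 gives fish_pop = 38; shading = 13 gives fish_pop = 374.

38 to 374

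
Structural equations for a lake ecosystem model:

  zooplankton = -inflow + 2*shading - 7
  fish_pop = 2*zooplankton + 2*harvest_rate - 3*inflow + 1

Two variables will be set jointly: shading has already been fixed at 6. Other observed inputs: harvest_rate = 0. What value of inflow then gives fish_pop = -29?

With shading held at 6:
Substituting into the zooplankton equation gives zooplankton = -inflow + 5.
This gives fish_pop = -5*inflow + 11.
Solve -5*inflow + 11 = -29: inflow = (-29 - 11) / -5 = 8.

inflow = 8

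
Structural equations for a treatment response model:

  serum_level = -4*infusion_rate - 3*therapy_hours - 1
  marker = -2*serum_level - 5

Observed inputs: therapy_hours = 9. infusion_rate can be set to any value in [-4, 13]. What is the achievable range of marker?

Substituting into the serum_level equation gives serum_level = -4*infusion_rate - 28.
Substituting into the marker equation gives marker = 8*infusion_rate + 51.
Linear in infusion_rate, so extremes are at the endpoints: infusion_rate = -4 gives marker = 19; infusion_rate = 13 gives marker = 155.

19 to 155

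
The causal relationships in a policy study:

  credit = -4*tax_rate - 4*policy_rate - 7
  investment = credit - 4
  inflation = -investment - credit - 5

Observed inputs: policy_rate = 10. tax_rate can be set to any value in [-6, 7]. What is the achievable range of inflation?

45 to 149

Substituting into the credit equation gives credit = -4*tax_rate - 47.
Substituting into the investment equation gives investment = -4*tax_rate - 51.
Substituting into the inflation equation gives inflation = 8*tax_rate + 93.
Linear in tax_rate, so extremes are at the endpoints: tax_rate = -6 gives inflation = 45; tax_rate = 7 gives inflation = 149.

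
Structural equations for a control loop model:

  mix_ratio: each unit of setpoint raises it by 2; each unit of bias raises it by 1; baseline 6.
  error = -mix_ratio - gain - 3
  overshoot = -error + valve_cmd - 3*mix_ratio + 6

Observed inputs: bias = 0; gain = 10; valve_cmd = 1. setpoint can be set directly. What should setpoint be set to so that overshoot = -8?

setpoint = 4

Substituting into the mix_ratio equation gives mix_ratio = 2*setpoint + 6.
So error = -2*setpoint - 19.
This gives overshoot = -4*setpoint + 8.
Solve -4*setpoint + 8 = -8: setpoint = (-8 - 8) / -4 = 4.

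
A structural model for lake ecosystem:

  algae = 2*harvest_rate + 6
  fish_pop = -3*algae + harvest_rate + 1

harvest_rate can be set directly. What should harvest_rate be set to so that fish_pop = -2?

harvest_rate = -3

Substituting into the fish_pop equation gives fish_pop = -5*harvest_rate - 17.
Solve -5*harvest_rate - 17 = -2: harvest_rate = (-2 + 17) / -5 = -3.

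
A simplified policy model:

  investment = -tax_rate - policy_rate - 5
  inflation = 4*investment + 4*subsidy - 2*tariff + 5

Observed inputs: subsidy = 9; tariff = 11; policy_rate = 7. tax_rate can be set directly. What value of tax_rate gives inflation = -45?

tax_rate = 4

Substituting into the investment equation gives investment = -tax_rate - 12.
Substituting into the inflation equation gives inflation = -4*tax_rate - 29.
Solve -4*tax_rate - 29 = -45: tax_rate = (-45 + 29) / -4 = 4.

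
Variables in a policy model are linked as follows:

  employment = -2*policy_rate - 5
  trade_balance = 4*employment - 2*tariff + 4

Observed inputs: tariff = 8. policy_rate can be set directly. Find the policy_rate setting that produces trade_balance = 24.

policy_rate = -7

Substituting into the trade_balance equation gives trade_balance = -8*policy_rate - 32.
Solve -8*policy_rate - 32 = 24: policy_rate = (24 + 32) / -8 = -7.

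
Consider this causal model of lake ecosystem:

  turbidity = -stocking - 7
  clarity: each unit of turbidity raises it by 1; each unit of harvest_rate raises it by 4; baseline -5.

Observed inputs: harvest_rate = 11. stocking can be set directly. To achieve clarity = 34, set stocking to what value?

stocking = -2

Substituting into the clarity equation gives clarity = -stocking + 32.
Solve -stocking + 32 = 34: stocking = (34 - 32) / -1 = -2.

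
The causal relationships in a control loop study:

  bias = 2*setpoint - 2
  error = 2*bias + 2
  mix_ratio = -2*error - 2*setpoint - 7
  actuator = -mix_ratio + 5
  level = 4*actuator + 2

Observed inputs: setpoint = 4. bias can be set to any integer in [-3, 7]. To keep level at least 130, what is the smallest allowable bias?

bias = 2

Intervening on bias fixes its value directly, overriding its dependence on setpoint.
Substituting into the mix_ratio equation gives mix_ratio = -4*bias - 19.
This gives actuator = 4*bias + 24.
Substituting into the level equation gives level = 16*bias + 98.
Require 16*bias + 98 ≥ 130, so bias ≥ 2.
The smallest integer in [-3, 7] satisfying this is 2.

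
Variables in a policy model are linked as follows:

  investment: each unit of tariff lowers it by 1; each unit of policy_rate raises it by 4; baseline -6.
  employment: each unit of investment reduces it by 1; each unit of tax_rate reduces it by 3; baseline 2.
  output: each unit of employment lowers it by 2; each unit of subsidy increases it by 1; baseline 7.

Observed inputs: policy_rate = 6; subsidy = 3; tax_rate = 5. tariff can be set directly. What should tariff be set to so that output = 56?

Substituting into the investment equation gives investment = -tariff + 18.
employment becomes tariff - 31.
Substituting into the output equation gives output = -2*tariff + 72.
Solve -2*tariff + 72 = 56: tariff = (56 - 72) / -2 = 8.

tariff = 8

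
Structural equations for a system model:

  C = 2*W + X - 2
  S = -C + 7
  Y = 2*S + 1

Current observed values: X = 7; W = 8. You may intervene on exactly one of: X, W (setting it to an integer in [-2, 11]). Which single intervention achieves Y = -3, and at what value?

Intervening on X: Y = -2*X - 13. Reaching -3 requires X = -5, outside [-2, 11].
Intervening on W: with other inputs at their observed values, Y = -4*W + 5. Solving for -3 gives W = 2, within [-2, 11].

set W = 2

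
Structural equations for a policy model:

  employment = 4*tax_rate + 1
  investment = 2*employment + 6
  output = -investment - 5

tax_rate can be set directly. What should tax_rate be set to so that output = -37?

Substituting into the investment equation gives investment = 8*tax_rate + 8.
So output = -8*tax_rate - 13.
Solve -8*tax_rate - 13 = -37: tax_rate = (-37 + 13) / -8 = 3.

tax_rate = 3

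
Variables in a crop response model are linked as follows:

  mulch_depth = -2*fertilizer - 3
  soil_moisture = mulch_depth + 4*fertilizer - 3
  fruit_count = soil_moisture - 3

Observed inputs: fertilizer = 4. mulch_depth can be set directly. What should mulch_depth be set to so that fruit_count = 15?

Intervening on mulch_depth fixes its value directly, overriding its dependence on fertilizer.
Substituting into the soil_moisture equation gives soil_moisture = mulch_depth + 13.
Substituting into the fruit_count equation gives fruit_count = mulch_depth + 10.
Solve mulch_depth + 10 = 15: mulch_depth = (15 - 10) / 1 = 5.

mulch_depth = 5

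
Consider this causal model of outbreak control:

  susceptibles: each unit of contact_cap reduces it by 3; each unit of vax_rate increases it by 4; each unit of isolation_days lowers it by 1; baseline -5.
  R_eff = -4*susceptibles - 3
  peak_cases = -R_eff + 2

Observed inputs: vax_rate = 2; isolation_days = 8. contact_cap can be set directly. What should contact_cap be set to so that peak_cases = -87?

Substituting into the susceptibles equation gives susceptibles = -3*contact_cap - 5.
Substituting into the R_eff equation gives R_eff = 12*contact_cap + 17.
So peak_cases = -12*contact_cap - 15.
Solve -12*contact_cap - 15 = -87: contact_cap = (-87 + 15) / -12 = 6.

contact_cap = 6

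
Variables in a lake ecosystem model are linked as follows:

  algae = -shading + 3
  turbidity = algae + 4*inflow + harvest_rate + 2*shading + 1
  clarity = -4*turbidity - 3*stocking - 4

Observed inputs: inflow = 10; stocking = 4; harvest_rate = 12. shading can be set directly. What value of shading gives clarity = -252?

shading = 3

Substituting into the turbidity equation gives turbidity = shading + 56.
clarity becomes -4*shading - 240.
Solve -4*shading - 240 = -252: shading = (-252 + 240) / -4 = 3.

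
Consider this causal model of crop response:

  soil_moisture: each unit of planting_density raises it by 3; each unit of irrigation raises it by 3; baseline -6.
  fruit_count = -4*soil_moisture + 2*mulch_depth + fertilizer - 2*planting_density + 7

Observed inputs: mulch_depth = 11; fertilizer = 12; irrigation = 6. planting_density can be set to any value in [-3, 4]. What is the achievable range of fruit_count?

-63 to 35

Substituting into the soil_moisture equation gives soil_moisture = 3*planting_density + 12.
Substituting into the fruit_count equation gives fruit_count = -14*planting_density - 7.
Linear in planting_density, so extremes are at the endpoints: planting_density = -3 gives fruit_count = 35; planting_density = 4 gives fruit_count = -63.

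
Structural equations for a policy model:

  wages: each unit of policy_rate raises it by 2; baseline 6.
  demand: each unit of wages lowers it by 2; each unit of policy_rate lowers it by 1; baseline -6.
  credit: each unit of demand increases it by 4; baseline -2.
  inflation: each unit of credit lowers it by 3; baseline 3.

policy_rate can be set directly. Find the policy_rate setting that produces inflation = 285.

Substituting into the demand equation gives demand = -5*policy_rate - 18.
Substituting into the credit equation gives credit = -20*policy_rate - 74.
So inflation = 60*policy_rate + 225.
Solve 60*policy_rate + 225 = 285: policy_rate = (285 - 225) / 60 = 1.

policy_rate = 1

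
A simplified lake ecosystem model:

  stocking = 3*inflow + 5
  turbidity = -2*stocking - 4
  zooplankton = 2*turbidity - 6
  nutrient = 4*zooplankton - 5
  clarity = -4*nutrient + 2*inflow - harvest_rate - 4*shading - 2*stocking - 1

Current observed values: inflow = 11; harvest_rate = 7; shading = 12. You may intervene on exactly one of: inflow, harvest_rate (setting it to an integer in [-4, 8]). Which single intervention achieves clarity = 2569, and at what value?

Intervening on inflow: clarity = 188*inflow + 498. Reaching 2569 requires inflow = 2071/188, not an integer.
Intervening on harvest_rate: with other inputs at their observed values, clarity = -harvest_rate + 2573. Solving for 2569 gives harvest_rate = 4, within [-4, 8].

set harvest_rate = 4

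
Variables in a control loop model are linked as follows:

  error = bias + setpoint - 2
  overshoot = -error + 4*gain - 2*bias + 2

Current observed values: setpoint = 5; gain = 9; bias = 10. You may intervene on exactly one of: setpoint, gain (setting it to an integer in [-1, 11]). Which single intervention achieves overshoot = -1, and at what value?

set setpoint = 11

Intervening on setpoint: with other inputs at their observed values, overshoot = -setpoint + 10. Solving for -1 gives setpoint = 11, within [-1, 11].
Intervening on gain: overshoot = 4*gain - 31. Reaching -1 requires gain = 15/2, not an integer.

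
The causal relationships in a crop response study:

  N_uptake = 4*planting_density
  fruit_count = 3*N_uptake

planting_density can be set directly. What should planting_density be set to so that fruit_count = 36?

planting_density = 3

Substituting into the fruit_count equation gives fruit_count = 12*planting_density.
Solve 12*planting_density = 36: planting_density = 36 / 12 = 3.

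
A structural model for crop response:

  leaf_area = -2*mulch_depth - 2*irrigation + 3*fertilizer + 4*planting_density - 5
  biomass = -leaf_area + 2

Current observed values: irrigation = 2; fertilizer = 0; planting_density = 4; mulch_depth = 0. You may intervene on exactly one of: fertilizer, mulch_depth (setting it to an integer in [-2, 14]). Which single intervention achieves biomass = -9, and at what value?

set mulch_depth = -2

Intervening on fertilizer: biomass = -3*fertilizer - 5. Reaching -9 requires fertilizer = 4/3, not an integer.
Intervening on mulch_depth: with other inputs at their observed values, biomass = 2*mulch_depth - 5. Solving for -9 gives mulch_depth = -2, within [-2, 14].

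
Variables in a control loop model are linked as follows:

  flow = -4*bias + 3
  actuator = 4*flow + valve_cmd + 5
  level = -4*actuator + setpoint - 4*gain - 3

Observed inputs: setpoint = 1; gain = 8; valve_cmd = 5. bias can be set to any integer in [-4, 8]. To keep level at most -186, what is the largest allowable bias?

bias = -1

Substituting into the actuator equation gives actuator = -16*bias + 22.
Substituting into the level equation gives level = 64*bias - 122.
Require 64*bias - 122 ≤ -186, so bias ≤ -1.
The largest integer in [-4, 8] satisfying this is -1.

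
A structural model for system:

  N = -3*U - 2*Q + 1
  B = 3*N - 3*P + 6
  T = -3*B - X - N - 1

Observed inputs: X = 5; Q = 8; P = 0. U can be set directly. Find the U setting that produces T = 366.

Substituting into the N equation gives N = -3*U - 15.
Substituting into the B equation gives B = -9*U - 39.
Substituting into the T equation gives T = 30*U + 126.
Solve 30*U + 126 = 366: U = (366 - 126) / 30 = 8.

U = 8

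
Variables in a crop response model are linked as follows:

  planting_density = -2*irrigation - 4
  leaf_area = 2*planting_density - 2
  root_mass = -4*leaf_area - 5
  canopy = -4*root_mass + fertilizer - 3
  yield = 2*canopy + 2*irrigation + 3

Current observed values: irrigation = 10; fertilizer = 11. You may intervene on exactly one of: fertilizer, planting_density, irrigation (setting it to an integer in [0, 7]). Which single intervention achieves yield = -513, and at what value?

Intervening on fertilizer: yield = 2*fertilizer - 1543. Reaching -513 requires fertilizer = 515, outside [0, 7].
Intervening on planting_density: yield = 64*planting_density + 15. Reaching -513 requires planting_density = -33/4, not an integer.
Intervening on irrigation: with other inputs at their observed values, yield = -126*irrigation - 261. Solving for -513 gives irrigation = 2, within [0, 7].

set irrigation = 2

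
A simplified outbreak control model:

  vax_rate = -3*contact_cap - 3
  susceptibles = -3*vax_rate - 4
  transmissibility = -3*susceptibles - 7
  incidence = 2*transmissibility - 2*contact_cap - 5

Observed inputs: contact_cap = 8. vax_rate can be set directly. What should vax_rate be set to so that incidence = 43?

vax_rate = 3

Intervening on vax_rate fixes its value directly, overriding its dependence on contact_cap.
Substituting into the transmissibility equation gives transmissibility = 9*vax_rate + 5.
So incidence = 18*vax_rate - 11.
Solve 18*vax_rate - 11 = 43: vax_rate = (43 + 11) / 18 = 3.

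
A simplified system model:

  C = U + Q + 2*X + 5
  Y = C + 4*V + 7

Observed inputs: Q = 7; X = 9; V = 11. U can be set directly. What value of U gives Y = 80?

U = -1

Substituting into the C equation gives C = U + 30.
Substituting into the Y equation gives Y = U + 81.
Solve U + 81 = 80: U = (80 - 81) / 1 = -1.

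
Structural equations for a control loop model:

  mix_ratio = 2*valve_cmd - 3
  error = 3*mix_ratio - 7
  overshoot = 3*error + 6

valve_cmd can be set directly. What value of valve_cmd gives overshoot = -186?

Substituting into the error equation gives error = 6*valve_cmd - 16.
Substituting into the overshoot equation gives overshoot = 18*valve_cmd - 42.
Solve 18*valve_cmd - 42 = -186: valve_cmd = (-186 + 42) / 18 = -8.

valve_cmd = -8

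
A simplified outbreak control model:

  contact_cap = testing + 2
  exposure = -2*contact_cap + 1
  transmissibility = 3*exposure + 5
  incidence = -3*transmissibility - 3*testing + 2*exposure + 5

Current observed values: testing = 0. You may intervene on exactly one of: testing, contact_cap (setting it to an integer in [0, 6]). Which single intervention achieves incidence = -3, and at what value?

Intervening on testing: incidence = 11*testing + 11. Reaching -3 requires testing = -14/11, not an integer.
Intervening on contact_cap: with other inputs at their observed values, incidence = 14*contact_cap - 17. Solving for -3 gives contact_cap = 1, within [0, 6].

set contact_cap = 1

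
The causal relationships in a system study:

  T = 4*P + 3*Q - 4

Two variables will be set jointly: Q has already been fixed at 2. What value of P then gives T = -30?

With Q held at 2:
Substituting into the T equation gives T = 4*P + 2.
Solve 4*P + 2 = -30: P = (-30 - 2) / 4 = -8.

P = -8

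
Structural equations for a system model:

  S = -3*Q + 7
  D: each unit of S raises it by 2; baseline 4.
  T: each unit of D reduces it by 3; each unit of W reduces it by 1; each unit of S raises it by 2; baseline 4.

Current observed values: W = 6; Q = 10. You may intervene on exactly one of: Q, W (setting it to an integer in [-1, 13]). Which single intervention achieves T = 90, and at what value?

Intervening on Q: with other inputs at their observed values, T = 12*Q - 42. Solving for 90 gives Q = 11, within [-1, 13].
Intervening on W: T = -W + 84. Reaching 90 requires W = -6, outside [-1, 13].

set Q = 11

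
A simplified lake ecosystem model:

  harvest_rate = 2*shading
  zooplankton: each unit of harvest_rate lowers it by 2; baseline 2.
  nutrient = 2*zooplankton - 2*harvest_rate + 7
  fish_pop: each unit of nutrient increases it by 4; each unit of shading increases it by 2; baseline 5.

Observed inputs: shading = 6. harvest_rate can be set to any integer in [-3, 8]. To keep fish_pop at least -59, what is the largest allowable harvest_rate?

Intervening on harvest_rate fixes its value directly, overriding its dependence on shading.
Substituting into the nutrient equation gives nutrient = -6*harvest_rate + 11.
Substituting into the fish_pop equation gives fish_pop = -24*harvest_rate + 61.
Require -24*harvest_rate + 61 ≥ -59, so harvest_rate ≤ 5.
The largest integer in [-3, 8] satisfying this is 5.

harvest_rate = 5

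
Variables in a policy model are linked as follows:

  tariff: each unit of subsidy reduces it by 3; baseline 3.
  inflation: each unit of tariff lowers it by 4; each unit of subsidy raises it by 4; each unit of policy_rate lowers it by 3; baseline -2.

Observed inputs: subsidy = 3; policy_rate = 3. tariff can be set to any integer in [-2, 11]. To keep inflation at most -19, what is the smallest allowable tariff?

Intervening on tariff fixes its value directly, overriding its dependence on subsidy.
Substituting into the inflation equation gives inflation = -4*tariff + 1.
Require -4*tariff + 1 ≤ -19, so tariff ≥ 5.
The smallest integer in [-2, 11] satisfying this is 5.

tariff = 5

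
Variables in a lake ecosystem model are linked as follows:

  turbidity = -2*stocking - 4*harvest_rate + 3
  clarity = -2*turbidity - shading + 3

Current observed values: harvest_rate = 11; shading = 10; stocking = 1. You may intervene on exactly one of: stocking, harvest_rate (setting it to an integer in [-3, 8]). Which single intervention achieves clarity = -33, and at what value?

Intervening on stocking: clarity = 4*stocking + 75. Reaching -33 requires stocking = -27, outside [-3, 8].
Intervening on harvest_rate: with other inputs at their observed values, clarity = 8*harvest_rate - 9. Solving for -33 gives harvest_rate = -3, within [-3, 8].

set harvest_rate = -3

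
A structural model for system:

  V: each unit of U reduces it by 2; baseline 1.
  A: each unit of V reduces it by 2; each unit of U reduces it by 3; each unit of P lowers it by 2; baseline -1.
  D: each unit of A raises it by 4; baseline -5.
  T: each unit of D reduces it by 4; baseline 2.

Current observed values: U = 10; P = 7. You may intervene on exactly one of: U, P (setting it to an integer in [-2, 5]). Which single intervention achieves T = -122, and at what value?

set P = -1

Intervening on U: T = -16*U + 294. Reaching -122 requires U = 26, outside [-2, 5].
Intervening on P: with other inputs at their observed values, T = 32*P - 90. Solving for -122 gives P = -1, within [-2, 5].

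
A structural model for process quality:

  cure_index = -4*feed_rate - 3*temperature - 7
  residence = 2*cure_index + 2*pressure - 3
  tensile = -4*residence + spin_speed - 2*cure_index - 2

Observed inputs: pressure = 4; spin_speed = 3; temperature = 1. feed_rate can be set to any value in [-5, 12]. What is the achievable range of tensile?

-119 to 561

Substituting into the cure_index equation gives cure_index = -4*feed_rate - 10.
Substituting into the residence equation gives residence = -8*feed_rate - 15.
Substituting into the tensile equation gives tensile = 40*feed_rate + 81.
Linear in feed_rate, so extremes are at the endpoints: feed_rate = -5 gives tensile = -119; feed_rate = 12 gives tensile = 561.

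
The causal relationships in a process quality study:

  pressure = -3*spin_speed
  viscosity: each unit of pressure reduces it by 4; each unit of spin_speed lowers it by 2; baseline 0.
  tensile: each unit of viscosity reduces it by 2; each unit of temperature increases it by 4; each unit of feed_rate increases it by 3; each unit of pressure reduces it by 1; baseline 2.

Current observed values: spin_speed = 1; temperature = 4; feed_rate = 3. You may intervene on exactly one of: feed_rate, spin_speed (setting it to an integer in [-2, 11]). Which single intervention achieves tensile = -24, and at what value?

set spin_speed = 3

Intervening on feed_rate: tensile = 3*feed_rate + 1. Reaching -24 requires feed_rate = -25/3, not an integer.
Intervening on spin_speed: with other inputs at their observed values, tensile = -17*spin_speed + 27. Solving for -24 gives spin_speed = 3, within [-2, 11].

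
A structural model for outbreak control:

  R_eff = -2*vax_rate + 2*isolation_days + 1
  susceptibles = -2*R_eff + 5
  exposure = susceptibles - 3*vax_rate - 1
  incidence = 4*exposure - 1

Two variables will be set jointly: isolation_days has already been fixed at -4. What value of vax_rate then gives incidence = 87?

vax_rate = 4

With isolation_days held at -4:
Substituting into the R_eff equation gives R_eff = -2*vax_rate - 7.
This gives susceptibles = 4*vax_rate + 19.
Substituting into the exposure equation gives exposure = vax_rate + 18.
Substituting into the incidence equation gives incidence = 4*vax_rate + 71.
Solve 4*vax_rate + 71 = 87: vax_rate = (87 - 71) / 4 = 4.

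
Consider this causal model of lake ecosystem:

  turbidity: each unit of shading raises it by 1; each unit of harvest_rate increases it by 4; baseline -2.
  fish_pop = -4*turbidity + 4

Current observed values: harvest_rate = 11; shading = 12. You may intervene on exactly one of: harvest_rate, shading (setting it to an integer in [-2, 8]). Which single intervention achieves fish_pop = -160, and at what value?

set shading = -1

Intervening on harvest_rate: fish_pop = -16*harvest_rate - 36. Reaching -160 requires harvest_rate = 31/4, not an integer.
Intervening on shading: with other inputs at their observed values, fish_pop = -4*shading - 164. Solving for -160 gives shading = -1, within [-2, 8].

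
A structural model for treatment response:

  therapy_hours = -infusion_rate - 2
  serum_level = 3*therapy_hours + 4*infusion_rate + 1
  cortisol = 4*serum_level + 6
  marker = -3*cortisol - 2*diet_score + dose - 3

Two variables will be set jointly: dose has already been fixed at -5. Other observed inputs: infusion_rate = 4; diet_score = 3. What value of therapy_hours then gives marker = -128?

therapy_hours = -3

With dose held at -5:
Intervening on therapy_hours fixes its value directly, overriding its dependence on infusion_rate.
Substituting into the serum_level equation gives serum_level = 3*therapy_hours + 17.
cortisol becomes 12*therapy_hours + 74.
This gives marker = -36*therapy_hours - 236.
Solve -36*therapy_hours - 236 = -128: therapy_hours = (-128 + 236) / -36 = -3.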